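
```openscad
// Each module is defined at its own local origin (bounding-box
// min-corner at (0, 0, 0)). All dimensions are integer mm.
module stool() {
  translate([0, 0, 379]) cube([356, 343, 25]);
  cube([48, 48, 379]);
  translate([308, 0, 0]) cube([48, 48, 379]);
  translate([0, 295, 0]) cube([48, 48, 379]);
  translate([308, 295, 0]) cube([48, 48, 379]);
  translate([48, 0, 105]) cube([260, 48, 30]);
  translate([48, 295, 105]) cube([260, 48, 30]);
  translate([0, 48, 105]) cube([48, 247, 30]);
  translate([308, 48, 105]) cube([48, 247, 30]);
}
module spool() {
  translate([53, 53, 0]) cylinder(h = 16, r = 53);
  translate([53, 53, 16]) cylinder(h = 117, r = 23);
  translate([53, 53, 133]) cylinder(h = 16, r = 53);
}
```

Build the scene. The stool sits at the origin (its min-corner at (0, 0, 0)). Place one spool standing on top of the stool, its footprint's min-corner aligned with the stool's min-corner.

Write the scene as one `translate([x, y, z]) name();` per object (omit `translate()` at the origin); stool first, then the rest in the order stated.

stool();
translate([0, 0, 404]) spool();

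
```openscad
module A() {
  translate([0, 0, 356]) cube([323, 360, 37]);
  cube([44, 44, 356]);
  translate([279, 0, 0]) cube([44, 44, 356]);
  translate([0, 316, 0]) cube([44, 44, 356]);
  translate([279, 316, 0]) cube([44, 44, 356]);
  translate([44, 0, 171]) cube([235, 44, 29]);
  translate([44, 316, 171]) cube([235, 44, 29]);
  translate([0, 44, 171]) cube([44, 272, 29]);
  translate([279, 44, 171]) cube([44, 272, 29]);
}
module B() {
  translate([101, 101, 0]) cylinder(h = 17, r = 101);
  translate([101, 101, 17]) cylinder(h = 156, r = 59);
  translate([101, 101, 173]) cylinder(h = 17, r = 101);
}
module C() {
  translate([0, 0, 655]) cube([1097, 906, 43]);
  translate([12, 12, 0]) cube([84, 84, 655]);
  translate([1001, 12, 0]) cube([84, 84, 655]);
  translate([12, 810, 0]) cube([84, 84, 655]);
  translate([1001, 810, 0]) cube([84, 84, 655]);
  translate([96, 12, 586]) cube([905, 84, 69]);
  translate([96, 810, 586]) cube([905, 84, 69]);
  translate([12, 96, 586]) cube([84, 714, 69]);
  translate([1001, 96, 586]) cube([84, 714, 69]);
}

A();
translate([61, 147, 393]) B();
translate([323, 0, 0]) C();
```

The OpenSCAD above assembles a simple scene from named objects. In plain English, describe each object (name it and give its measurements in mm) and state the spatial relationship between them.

A is a four-legged stool. The seat is a 323×360×37 mm slab whose top surface is at z = 393 mm; four square legs, each 44×44 mm in cross-section, run from the floor (z = 0) to the underside of the seat, each flush with a corner of the seat. Four stretchers, 44 mm wide and 29 mm tall, connect adjacent legs with their undersides at z = 171 mm, each running between the inner faces of the legs it joins and aligned with the legs' outer faces on the other axis.

B is a spool: two coaxial disc flanges of radius 101 mm and thickness 17 mm, joined by a core cylinder of radius 59 mm and height 156 mm. The lower flange rests on z = 0 and the three cylinders share a vertical axis.

C is a rectangular dining table. The top is 1097×906×43 mm with its upper surface at z = 698 mm. It stands on four 84×84 mm square legs, each inset 12 mm from the nearest pair of top edges, running from the floor to the underside of the top. Four apron rails, 84 mm thick and 69 mm tall, run between adjacent legs with their top edges flush with the underside of the top and their outer faces flush with the legs' outer faces.

The spool is on top of the stool. The table is against the stool's +x side, with their −y faces flush.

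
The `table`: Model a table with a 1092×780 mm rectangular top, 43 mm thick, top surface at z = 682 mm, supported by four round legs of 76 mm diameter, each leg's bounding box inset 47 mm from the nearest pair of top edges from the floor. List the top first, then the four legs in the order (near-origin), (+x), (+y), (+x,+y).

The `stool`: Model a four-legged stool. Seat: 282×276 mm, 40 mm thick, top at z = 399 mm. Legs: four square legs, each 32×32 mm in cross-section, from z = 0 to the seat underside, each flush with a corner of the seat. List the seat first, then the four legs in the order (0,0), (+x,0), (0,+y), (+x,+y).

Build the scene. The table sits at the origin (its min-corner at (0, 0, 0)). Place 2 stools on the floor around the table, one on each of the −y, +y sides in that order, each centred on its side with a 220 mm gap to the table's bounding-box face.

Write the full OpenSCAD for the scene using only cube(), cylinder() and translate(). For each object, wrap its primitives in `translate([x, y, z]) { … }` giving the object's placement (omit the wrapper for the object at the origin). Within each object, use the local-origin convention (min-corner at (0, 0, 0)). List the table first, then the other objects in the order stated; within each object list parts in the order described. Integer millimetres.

translate([0, 0, 639]) cube([1092, 780, 43]);
translate([85, 85, 0]) cylinder(h = 639, r = 38);
translate([1007, 85, 0]) cylinder(h = 639, r = 38);
translate([85, 695, 0]) cylinder(h = 639, r = 38);
translate([1007, 695, 0]) cylinder(h = 639, r = 38);
translate([405, -496, 0]) {
  translate([0, 0, 359]) cube([282, 276, 40]);
  cube([32, 32, 359]);
  translate([250, 0, 0]) cube([32, 32, 359]);
  translate([0, 244, 0]) cube([32, 32, 359]);
  translate([250, 244, 0]) cube([32, 32, 359]);
}
translate([405, 1000, 0]) {
  translate([0, 0, 359]) cube([282, 276, 40]);
  cube([32, 32, 359]);
  translate([250, 0, 0]) cube([32, 32, 359]);
  translate([0, 244, 0]) cube([32, 32, 359]);
  translate([250, 244, 0]) cube([32, 32, 359]);
}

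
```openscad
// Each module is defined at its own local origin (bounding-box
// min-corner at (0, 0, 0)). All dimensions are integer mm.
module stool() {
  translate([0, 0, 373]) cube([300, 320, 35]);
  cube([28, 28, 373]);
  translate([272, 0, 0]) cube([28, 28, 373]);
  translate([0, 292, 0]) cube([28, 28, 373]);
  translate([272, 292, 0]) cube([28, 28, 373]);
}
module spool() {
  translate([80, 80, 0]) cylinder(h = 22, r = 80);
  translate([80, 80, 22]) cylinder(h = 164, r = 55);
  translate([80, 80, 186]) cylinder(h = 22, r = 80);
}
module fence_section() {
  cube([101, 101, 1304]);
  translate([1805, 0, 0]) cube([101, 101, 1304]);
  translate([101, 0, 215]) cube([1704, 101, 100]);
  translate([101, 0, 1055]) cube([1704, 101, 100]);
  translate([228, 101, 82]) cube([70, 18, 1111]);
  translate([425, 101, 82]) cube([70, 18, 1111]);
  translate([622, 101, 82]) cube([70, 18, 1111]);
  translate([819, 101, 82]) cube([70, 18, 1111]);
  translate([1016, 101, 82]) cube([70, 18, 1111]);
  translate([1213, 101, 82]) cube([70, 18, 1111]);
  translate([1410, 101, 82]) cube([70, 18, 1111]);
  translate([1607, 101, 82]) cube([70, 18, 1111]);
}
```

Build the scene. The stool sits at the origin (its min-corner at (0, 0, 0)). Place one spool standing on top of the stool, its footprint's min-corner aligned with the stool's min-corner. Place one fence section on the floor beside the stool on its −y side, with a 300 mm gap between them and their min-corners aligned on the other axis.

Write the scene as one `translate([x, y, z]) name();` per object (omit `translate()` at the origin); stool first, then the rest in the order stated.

stool();
translate([0, 0, 408]) spool();
translate([0, -419, 0]) fence_section();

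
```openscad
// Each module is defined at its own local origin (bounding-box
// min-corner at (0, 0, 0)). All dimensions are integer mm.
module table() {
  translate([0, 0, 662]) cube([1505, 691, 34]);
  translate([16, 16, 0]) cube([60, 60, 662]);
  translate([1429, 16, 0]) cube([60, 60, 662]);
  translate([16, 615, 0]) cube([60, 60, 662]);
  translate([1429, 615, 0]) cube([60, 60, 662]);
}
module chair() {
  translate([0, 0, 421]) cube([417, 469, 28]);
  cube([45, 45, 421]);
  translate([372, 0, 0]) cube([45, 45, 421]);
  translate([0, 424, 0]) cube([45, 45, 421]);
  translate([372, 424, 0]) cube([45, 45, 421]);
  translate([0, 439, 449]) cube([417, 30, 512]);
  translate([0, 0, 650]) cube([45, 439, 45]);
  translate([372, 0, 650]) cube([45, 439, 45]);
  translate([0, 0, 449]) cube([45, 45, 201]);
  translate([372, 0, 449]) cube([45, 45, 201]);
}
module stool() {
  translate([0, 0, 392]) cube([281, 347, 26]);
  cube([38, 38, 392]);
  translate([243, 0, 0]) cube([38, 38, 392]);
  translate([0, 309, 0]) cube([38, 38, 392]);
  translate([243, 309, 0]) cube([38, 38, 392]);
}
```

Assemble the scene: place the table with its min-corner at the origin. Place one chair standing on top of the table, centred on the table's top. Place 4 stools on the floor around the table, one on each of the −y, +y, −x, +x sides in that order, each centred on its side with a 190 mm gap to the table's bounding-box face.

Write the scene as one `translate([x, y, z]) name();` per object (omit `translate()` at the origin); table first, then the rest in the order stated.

table();
translate([544, 111, 696]) chair();
translate([612, -537, 0]) stool();
translate([612, 881, 0]) stool();
translate([-471, 172, 0]) stool();
translate([1695, 172, 0]) stool();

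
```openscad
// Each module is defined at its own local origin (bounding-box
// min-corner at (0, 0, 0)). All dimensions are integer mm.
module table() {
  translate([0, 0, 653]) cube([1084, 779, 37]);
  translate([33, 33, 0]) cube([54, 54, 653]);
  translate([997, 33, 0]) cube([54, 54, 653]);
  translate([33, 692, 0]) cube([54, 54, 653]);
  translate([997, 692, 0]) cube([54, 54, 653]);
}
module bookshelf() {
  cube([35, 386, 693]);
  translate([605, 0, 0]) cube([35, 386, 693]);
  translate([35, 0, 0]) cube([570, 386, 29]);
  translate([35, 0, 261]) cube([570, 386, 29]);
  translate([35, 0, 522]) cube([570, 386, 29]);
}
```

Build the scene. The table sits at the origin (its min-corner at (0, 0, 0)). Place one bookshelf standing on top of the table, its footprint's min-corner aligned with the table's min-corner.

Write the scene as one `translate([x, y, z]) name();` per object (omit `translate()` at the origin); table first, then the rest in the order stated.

table();
translate([0, 0, 690]) bookshelf();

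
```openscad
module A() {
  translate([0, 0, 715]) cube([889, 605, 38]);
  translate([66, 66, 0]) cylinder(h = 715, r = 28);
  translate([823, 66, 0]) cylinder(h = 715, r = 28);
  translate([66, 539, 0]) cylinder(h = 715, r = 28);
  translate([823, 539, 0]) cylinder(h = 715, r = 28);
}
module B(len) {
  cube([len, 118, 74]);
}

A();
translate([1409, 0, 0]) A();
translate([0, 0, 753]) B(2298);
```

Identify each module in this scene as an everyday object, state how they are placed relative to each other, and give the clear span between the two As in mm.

Second table starts at x = 1409; first ends at x = 889; clear span = 1409 − 889 = 520 mm.

A is a table. B is a beam. A beam spans the tops of two tables. The clear span between the two tables is 520 mm.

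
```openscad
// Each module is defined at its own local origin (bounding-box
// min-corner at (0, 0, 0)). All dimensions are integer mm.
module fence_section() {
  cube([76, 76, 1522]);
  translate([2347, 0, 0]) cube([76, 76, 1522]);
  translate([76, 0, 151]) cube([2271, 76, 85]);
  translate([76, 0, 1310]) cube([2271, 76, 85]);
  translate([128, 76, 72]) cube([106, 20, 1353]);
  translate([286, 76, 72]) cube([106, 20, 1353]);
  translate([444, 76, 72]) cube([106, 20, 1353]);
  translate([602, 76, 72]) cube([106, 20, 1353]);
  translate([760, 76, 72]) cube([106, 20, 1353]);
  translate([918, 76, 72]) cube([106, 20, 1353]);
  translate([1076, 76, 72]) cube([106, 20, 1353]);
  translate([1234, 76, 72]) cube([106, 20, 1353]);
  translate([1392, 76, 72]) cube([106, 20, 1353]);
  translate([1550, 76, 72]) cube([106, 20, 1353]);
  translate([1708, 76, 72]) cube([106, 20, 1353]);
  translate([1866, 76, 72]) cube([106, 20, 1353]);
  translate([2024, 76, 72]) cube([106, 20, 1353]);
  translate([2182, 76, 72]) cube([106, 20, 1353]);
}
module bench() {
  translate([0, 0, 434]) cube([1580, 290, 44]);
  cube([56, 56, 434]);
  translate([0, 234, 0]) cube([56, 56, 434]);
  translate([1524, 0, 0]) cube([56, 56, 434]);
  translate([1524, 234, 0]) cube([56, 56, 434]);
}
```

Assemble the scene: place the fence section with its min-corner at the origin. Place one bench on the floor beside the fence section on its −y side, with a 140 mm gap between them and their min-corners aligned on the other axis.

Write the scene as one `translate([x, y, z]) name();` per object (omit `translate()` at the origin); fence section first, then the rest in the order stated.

fence_section();
translate([0, -430, 0]) bench();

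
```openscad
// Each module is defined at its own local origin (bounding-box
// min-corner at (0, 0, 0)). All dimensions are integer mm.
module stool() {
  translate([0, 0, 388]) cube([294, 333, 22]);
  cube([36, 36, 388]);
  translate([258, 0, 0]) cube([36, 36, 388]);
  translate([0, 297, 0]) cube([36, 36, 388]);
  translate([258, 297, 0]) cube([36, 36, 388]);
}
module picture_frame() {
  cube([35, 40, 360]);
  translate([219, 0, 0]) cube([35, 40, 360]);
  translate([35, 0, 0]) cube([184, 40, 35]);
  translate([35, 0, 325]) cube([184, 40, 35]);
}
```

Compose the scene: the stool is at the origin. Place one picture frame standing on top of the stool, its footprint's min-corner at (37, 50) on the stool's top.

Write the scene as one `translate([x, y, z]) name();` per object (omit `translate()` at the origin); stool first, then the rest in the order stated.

stool();
translate([37, 50, 410]) picture_frame();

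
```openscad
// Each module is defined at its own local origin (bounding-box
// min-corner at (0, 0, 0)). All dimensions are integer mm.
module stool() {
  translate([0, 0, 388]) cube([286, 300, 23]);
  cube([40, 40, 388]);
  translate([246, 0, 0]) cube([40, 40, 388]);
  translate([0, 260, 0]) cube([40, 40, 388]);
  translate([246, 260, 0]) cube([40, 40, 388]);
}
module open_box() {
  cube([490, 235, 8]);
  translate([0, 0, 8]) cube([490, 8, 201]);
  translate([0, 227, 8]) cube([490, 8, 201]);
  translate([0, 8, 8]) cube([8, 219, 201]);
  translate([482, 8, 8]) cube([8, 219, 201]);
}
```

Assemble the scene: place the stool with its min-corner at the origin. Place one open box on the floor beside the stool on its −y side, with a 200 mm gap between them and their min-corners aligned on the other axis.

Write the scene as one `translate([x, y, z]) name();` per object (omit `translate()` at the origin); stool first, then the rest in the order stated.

stool();
translate([0, -435, 0]) open_box();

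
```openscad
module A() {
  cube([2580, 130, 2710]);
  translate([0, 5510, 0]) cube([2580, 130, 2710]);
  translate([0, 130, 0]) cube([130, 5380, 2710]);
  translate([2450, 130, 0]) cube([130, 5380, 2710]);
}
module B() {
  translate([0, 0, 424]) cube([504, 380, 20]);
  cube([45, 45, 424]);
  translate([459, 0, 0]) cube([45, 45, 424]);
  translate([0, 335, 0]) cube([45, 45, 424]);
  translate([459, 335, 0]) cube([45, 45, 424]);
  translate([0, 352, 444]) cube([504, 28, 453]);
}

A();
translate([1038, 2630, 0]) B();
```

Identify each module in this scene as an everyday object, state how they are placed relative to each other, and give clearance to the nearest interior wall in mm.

A is a house frame. B is a chair. The chair sits inside the house frame, centred. The clearance to the nearest interior wall is 908 mm.

Clearances: x = 908, y = 2500; minimum 908 mm.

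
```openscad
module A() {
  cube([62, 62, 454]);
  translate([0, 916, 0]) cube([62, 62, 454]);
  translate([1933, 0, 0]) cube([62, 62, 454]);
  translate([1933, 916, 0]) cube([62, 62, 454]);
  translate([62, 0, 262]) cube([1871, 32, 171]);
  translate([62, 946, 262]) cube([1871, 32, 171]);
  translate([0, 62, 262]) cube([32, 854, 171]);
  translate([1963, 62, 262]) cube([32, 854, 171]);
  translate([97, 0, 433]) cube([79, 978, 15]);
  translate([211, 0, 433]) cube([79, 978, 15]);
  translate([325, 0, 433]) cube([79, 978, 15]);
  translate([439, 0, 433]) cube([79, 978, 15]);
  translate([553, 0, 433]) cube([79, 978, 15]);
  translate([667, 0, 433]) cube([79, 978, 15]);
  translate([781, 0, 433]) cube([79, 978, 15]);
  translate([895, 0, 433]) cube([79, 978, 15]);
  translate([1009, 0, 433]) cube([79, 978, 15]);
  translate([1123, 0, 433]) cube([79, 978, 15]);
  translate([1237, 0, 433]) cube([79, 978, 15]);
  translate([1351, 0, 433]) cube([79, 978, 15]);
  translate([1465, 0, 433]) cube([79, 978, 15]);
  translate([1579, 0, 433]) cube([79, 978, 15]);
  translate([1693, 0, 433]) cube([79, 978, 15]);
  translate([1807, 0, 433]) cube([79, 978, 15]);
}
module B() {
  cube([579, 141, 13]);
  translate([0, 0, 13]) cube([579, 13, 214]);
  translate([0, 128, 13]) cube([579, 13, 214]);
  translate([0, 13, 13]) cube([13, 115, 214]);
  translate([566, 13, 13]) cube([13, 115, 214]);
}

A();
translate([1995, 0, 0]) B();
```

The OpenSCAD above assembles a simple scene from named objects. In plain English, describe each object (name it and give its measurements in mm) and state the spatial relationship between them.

A is a bed frame 1995 mm long (x) by 978 mm wide (y). Four 62×62 mm corner posts, 454 mm tall, at the corners of the footprint. Four rails of 32 mm thickness and 171 mm height run between adjacent posts with their undersides at z = 262 mm, their outer faces flush with the outside of the frame (the two x-running rails run between the posts' inner faces; the two y-running rails run between the posts' inner faces). 16 slats, each 79 mm wide (x) and 15 mm thick, lie across the top of the two x-running rails, running the full 978 mm width of the frame in y; the slats are evenly spaced along x between the inner faces of the end posts with equal gaps (rounded down to the nearest mm) at the −x end and between each pair — any rounding remainder accumulates at the +x end.

B is an open-topped rectangular box: outside dimensions 579×141×227 mm, with a uniform wall and base thickness of 13 mm. The base is a full 579×141 slab on the floor; four walls sit on top of the base. The front and back walls (the −y and +y sides) span the full width; the two side walls fit between them.

The open box is against the bed frame's +x side, with their −y faces flush.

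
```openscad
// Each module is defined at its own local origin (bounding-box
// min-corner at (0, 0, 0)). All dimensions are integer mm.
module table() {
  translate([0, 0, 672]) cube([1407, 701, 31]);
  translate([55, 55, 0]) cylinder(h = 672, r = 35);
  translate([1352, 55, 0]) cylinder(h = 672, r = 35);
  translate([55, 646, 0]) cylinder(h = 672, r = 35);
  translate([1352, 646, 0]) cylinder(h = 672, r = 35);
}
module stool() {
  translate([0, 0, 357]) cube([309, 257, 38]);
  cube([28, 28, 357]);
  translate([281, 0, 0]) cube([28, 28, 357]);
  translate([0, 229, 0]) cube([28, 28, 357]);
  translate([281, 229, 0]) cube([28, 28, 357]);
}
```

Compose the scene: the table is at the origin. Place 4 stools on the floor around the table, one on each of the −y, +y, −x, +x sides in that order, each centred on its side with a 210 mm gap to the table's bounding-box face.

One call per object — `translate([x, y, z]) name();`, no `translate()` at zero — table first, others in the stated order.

table();
translate([549, -467, 0]) stool();
translate([549, 911, 0]) stool();
translate([-519, 222, 0]) stool();
translate([1617, 222, 0]) stool();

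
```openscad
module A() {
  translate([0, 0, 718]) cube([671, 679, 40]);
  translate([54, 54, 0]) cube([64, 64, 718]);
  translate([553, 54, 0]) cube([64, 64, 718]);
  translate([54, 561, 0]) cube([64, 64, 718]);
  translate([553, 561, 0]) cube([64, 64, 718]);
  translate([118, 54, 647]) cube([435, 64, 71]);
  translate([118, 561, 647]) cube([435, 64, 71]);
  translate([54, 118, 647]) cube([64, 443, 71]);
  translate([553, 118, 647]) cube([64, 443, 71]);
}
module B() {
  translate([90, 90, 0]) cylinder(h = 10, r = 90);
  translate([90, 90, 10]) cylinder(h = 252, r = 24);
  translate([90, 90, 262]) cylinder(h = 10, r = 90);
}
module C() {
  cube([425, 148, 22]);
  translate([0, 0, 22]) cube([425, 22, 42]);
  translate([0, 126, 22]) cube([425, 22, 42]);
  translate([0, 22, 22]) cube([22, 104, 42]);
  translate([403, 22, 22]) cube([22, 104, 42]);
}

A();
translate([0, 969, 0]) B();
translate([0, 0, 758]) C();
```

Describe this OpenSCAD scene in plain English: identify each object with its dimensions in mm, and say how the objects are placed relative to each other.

A is a rectangular dining table. The top is 671×679×40 mm with its upper surface at z = 758 mm. It stands on four 64×64 mm square legs, each inset 54 mm from the nearest pair of top edges, running from the floor to the underside of the top. Four apron rails, 64 mm thick and 71 mm tall, run between adjacent legs with their top edges flush with the underside of the top and their outer faces flush with the legs' outer faces.

B is a spool: two coaxial disc flanges of radius 90 mm and thickness 10 mm, joined by a core cylinder of radius 24 mm and height 252 mm. The lower flange rests on z = 0 and the three cylinders share a vertical axis.

C is an open-topped rectangular box: outside dimensions 425×148×64 mm, with a uniform wall and base thickness of 22 mm. The base is a full 425×148 slab on the floor; four walls sit on top of the base. The front and back walls (the −y and +y sides) span the full width; the two side walls fit between them.

The spool is on the floor beside the table on its +y side. The open box is on top of the table.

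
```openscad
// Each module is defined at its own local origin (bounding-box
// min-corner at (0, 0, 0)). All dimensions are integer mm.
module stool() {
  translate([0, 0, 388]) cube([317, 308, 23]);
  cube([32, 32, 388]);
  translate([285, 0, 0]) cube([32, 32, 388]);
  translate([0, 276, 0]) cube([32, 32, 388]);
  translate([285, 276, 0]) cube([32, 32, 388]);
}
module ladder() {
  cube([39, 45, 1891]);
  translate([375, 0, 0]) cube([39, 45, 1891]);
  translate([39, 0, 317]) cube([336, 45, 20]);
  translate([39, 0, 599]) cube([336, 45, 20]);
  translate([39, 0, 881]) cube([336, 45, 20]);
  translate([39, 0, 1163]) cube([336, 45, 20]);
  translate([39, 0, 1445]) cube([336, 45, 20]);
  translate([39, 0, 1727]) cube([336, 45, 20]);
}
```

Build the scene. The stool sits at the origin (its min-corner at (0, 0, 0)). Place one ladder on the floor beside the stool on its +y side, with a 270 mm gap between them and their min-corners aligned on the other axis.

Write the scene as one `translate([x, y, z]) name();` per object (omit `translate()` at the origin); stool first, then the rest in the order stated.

stool();
translate([0, 578, 0]) ladder();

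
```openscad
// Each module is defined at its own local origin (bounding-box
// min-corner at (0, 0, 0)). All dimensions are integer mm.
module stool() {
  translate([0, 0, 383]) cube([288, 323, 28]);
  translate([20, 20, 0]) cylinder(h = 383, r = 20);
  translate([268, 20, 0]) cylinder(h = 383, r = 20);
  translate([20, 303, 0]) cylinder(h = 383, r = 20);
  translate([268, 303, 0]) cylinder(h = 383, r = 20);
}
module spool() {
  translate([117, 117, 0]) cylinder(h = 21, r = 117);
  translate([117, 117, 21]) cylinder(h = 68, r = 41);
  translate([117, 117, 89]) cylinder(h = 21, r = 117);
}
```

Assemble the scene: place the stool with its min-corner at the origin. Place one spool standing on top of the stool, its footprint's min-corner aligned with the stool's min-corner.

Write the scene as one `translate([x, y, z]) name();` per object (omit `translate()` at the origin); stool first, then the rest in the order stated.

stool();
translate([0, 0, 411]) spool();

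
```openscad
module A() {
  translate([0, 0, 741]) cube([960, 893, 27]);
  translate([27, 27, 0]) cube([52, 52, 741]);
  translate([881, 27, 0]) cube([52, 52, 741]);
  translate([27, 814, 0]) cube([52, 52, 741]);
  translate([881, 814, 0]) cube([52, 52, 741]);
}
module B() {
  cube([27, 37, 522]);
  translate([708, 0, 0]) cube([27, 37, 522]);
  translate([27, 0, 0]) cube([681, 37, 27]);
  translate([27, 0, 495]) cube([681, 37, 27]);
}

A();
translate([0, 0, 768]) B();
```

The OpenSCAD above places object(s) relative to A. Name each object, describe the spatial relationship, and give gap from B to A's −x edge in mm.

A is a table. B is a picture frame. The picture frame is on top of the table. The gap from the picture frame to the table's −x edge is 0 mm.

The picture frame's min-x is at 0; the table's min-x is 0; gap = 0 mm.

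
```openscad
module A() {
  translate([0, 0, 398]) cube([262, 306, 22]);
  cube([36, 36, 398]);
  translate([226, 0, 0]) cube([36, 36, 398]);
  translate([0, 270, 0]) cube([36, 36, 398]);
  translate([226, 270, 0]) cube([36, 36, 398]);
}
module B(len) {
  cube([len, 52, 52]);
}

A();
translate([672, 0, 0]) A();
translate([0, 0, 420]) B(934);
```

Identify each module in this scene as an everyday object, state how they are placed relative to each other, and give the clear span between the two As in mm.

Second stool starts at x = 672; first ends at x = 262; clear span = 672 − 262 = 410 mm.

A is a stool. B is a beam. A beam spans the tops of two stools. The clear span between the two stools is 410 mm.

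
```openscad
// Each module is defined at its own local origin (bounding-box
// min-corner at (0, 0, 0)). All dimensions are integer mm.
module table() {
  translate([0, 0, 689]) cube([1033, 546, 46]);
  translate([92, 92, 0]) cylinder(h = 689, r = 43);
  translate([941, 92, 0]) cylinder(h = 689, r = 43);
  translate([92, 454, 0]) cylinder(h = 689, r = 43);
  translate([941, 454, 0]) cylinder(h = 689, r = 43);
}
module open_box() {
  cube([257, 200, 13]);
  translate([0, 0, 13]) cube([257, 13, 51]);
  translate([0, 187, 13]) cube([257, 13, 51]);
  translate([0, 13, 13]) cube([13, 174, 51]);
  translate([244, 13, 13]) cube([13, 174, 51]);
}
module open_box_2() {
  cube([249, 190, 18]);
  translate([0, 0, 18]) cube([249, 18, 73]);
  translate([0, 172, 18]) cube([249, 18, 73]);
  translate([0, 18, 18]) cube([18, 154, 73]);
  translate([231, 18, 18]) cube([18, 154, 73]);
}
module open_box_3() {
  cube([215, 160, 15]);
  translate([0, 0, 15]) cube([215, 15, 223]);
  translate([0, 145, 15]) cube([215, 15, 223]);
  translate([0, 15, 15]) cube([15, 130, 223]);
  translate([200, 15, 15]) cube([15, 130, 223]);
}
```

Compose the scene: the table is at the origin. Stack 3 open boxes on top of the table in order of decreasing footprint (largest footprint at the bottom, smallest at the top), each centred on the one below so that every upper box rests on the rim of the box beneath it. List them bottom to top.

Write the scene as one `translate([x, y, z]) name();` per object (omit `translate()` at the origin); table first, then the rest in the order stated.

table();
translate([388, 173, 735]) open_box();
translate([392, 178, 799]) open_box_2();
translate([409, 193, 890]) open_box_3();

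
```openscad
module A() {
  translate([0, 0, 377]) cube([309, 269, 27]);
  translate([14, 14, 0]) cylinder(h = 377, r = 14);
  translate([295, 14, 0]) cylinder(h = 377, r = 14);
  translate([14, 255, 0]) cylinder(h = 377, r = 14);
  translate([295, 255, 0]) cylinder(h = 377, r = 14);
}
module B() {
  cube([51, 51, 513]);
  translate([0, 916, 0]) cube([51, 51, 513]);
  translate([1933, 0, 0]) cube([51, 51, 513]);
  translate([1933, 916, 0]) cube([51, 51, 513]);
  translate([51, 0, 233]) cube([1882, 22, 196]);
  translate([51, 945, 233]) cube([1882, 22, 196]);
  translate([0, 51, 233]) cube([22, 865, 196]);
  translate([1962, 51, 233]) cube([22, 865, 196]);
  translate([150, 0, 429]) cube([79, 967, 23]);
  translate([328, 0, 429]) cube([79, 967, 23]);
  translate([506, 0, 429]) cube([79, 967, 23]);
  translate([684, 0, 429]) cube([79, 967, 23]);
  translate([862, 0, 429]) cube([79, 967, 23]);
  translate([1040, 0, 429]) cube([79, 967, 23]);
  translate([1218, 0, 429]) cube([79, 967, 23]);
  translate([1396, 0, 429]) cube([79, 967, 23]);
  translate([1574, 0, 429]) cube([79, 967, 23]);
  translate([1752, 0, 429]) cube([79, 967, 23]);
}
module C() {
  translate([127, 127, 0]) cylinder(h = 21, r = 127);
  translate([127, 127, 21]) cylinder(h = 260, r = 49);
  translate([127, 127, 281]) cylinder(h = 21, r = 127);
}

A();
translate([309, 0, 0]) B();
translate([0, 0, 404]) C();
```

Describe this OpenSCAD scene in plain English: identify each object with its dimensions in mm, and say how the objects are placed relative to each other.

A is a four-legged stool. The seat is 309×269 mm, 27 mm thick, top at z = 404 mm. It stands on four round legs, each 28 mm in diameter, from z = 0 to the seat underside, each leg's axis is inset half a diameter from the nearest pair of seat edges (so the leg's bounding box is flush with the corner).

B is a bed frame 1984 mm long (x) by 967 mm wide (y). Four 51×51 mm corner posts, 513 mm tall, at the corners of the footprint. Four rails of 22 mm thickness and 196 mm height run between adjacent posts with their undersides at z = 233 mm, their outer faces flush with the outside of the frame (the two x-running rails run between the posts' inner faces; the two y-running rails run between the posts' inner faces). 10 slats, each 79 mm wide (x) and 23 mm thick, lie across the top of the two x-running rails, running the full 967 mm width of the frame in y; the slats are evenly spaced along x between the inner faces of the end posts with equal gaps (rounded down to the nearest mm) at the −x end and between each pair — any rounding remainder accumulates at the +x end.

C is a spool: two coaxial disc flanges of radius 127 mm and thickness 21 mm, joined by a core cylinder of radius 49 mm and height 260 mm. The lower flange rests on z = 0 and the three cylinders share a vertical axis.

The bed frame is against the stool's +x side, with their −y faces flush. The spool is on top of the stool.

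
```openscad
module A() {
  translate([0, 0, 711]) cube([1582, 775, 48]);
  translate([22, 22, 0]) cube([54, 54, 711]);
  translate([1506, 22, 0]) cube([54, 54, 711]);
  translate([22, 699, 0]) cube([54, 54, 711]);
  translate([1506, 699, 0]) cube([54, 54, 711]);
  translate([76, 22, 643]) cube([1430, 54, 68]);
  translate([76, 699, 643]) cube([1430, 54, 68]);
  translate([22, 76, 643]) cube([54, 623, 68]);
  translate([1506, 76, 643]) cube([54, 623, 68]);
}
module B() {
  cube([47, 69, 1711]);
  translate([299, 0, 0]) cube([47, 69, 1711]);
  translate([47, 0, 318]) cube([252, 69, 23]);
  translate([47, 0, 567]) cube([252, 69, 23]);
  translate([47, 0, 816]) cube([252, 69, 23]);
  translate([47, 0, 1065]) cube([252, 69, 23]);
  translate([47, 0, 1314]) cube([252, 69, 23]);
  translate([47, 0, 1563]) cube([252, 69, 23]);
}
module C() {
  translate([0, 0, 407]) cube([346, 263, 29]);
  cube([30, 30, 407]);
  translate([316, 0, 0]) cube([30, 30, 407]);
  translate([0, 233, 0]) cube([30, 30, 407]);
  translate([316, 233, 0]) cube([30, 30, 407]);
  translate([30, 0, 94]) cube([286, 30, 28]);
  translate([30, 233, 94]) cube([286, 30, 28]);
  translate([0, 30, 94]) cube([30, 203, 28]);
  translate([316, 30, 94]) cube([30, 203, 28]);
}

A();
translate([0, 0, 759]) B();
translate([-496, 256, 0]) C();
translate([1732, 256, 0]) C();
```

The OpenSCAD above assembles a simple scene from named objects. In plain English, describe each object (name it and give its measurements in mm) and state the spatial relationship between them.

A is a rectangular dining table. The top is 1582×775×48 mm with its upper surface at z = 759 mm. It stands on four 54×54 mm square legs, each inset 22 mm from the nearest pair of top edges, running from the floor to the underside of the top. Four apron rails, 54 mm thick and 68 mm tall, run between adjacent legs with their top edges flush with the underside of the top and their outer faces flush with the legs' outer faces.

B is a straight ladder. Two 47×69 mm vertical rails, 1711 mm tall, stand 346 mm apart (outside-to-outside) with their front faces coplanar on the −y side. 6 rungs, each 69 mm deep and 23 mm tall, span between the inner faces of the rails, front faces flush with the rails. The lowest rung's underside is at z = 318 mm and rungs are spaced 249 mm apart (underside to underside).

C is a four-legged stool. The seat is 346×263 mm, 29 mm thick, top at z = 436 mm. It stands on four square legs, each 30×30 mm in cross-section, from z = 0 to the seat underside, each flush with a corner of the seat. Four stretchers, 30 mm wide and 28 mm tall, connect adjacent legs with their undersides at z = 94 mm, each running between the inner faces of the legs it joins and aligned with the legs' outer faces on the other axis.

The ladder is on top of the table. Two stools sit around the table at the −x, +x sides.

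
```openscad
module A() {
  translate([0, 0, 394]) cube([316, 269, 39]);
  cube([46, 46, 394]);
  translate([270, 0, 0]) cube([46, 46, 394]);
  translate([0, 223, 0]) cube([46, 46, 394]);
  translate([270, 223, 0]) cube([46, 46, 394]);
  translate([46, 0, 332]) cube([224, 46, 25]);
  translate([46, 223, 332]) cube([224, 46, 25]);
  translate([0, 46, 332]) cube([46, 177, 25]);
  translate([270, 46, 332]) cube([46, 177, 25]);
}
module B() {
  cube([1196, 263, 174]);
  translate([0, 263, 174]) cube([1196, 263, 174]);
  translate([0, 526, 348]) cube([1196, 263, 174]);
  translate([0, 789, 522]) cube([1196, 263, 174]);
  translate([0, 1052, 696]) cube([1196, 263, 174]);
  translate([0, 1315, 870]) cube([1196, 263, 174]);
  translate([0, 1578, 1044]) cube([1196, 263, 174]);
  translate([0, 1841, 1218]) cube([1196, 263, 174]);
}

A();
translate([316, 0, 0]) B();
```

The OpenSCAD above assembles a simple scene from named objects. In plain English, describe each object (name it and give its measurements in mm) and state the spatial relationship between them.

A is a simple wooden stool: a rectangular seat 316 mm (x) by 269 mm (y), 39 mm thick, top face at z = 433 mm, on four square legs, each 46×46 mm in cross-section. The legs rest on z = 0, each flush with a corner of the seat. Four stretchers, 46 mm wide and 25 mm tall, connect adjacent legs with their undersides at z = 332 mm, each running between the inner faces of the legs it joins and aligned with the legs' outer faces on the other axis.

B is a straight staircase of 8 solid steps. Each step is 1196 mm wide (x), 263 mm deep (y, the going) and 174 mm tall (the rise). The first step rests on the floor; each subsequent step sits one going further in +y and one rise higher in +z, directly behind and above the previous step with no overlap.

The staircase is against the stool's +x side, with their −y faces flush.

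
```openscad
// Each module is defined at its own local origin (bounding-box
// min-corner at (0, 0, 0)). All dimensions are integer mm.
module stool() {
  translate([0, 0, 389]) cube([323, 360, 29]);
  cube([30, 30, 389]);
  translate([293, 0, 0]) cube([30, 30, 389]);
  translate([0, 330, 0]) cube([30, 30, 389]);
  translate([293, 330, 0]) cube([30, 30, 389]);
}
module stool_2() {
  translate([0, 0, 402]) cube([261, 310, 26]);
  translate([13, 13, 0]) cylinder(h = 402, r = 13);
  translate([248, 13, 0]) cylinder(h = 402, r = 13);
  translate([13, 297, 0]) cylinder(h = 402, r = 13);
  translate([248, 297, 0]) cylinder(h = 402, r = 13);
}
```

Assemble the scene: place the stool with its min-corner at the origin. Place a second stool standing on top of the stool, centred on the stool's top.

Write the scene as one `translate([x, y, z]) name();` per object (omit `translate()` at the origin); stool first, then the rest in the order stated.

stool();
translate([31, 25, 418]) stool_2();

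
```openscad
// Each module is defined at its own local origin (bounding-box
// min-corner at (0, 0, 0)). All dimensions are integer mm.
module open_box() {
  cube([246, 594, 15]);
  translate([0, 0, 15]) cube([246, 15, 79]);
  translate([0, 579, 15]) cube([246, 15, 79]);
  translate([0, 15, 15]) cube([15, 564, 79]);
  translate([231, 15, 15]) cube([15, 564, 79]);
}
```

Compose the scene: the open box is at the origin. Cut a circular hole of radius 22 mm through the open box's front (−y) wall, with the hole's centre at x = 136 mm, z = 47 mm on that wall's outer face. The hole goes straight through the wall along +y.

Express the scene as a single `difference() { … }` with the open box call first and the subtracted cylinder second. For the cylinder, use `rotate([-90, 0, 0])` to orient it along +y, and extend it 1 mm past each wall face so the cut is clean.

difference() {
  open_box();
  translate([136, -1, 47]) rotate([-90, 0, 0]) cylinder(h = 17, r = 22);
}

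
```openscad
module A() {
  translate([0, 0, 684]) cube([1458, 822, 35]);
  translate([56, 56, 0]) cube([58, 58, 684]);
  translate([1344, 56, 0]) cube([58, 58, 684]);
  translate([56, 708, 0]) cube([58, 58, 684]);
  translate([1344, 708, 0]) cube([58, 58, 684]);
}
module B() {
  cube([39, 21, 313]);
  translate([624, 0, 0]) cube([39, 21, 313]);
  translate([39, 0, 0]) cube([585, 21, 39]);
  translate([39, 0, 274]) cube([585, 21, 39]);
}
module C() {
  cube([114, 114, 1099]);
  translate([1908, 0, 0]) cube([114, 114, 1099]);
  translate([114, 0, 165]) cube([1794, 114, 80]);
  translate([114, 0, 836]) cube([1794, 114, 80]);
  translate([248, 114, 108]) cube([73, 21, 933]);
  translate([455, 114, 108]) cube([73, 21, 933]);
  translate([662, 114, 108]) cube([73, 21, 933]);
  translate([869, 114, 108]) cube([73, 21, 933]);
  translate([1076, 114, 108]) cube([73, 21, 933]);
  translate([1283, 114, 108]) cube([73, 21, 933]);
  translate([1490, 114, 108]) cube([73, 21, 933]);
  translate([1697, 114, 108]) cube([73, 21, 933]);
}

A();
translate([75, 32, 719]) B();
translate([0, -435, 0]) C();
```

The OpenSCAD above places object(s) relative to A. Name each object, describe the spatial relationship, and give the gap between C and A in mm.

The fence section's nearest face is 300 mm from the table's −y face.

A is a table. B is a picture frame. C is a fence section. The picture frame is on top of the table. The fence section is on the floor beside the table on its −y side. The gap between the fence section and the table is 300 mm.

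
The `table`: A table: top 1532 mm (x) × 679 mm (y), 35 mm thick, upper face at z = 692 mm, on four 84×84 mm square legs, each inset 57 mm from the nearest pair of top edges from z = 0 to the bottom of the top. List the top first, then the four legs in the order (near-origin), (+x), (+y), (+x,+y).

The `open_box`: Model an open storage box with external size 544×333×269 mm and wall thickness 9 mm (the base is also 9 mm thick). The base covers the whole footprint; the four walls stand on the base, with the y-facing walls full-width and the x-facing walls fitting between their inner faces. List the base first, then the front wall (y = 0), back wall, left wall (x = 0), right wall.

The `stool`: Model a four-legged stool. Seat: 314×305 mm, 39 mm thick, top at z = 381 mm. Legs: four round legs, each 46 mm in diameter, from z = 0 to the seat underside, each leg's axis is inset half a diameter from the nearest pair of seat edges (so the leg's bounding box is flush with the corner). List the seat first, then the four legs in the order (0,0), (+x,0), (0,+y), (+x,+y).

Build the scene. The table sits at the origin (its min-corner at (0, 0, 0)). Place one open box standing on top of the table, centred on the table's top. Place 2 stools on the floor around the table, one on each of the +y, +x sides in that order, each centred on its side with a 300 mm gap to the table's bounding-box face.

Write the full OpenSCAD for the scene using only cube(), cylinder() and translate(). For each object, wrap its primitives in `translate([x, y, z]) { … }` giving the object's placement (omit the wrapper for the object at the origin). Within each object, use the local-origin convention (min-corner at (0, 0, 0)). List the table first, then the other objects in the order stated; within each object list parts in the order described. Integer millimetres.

translate([0, 0, 657]) cube([1532, 679, 35]);
translate([57, 57, 0]) cube([84, 84, 657]);
translate([1391, 57, 0]) cube([84, 84, 657]);
translate([57, 538, 0]) cube([84, 84, 657]);
translate([1391, 538, 0]) cube([84, 84, 657]);
translate([494, 173, 692]) {
  cube([544, 333, 9]);
  translate([0, 0, 9]) cube([544, 9, 260]);
  translate([0, 324, 9]) cube([544, 9, 260]);
  translate([0, 9, 9]) cube([9, 315, 260]);
  translate([535, 9, 9]) cube([9, 315, 260]);
}
translate([609, 979, 0]) {
  translate([0, 0, 342]) cube([314, 305, 39]);
  translate([23, 23, 0]) cylinder(h = 342, r = 23);
  translate([291, 23, 0]) cylinder(h = 342, r = 23);
  translate([23, 282, 0]) cylinder(h = 342, r = 23);
  translate([291, 282, 0]) cylinder(h = 342, r = 23);
}
translate([1832, 187, 0]) {
  translate([0, 0, 342]) cube([314, 305, 39]);
  translate([23, 23, 0]) cylinder(h = 342, r = 23);
  translate([291, 23, 0]) cylinder(h = 342, r = 23);
  translate([23, 282, 0]) cylinder(h = 342, r = 23);
  translate([291, 282, 0]) cylinder(h = 342, r = 23);
}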